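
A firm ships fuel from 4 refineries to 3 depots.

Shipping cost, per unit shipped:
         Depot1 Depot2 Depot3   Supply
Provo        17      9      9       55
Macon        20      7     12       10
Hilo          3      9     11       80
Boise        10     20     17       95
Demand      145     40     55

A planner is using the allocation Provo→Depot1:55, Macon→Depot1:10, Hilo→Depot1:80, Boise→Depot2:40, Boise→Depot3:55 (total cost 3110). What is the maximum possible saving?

Current plan cost = 55·17 + 10·20 + 80·3 + 40·20 + 55·17 = 3110.
Optimal plan:
  Provo–Depot3: 55 × 9 = 495
  Macon–Depot2: 10 × 7 = 70
  Hilo–Depot1: 50 × 3 = 150
  Hilo–Depot2: 30 × 9 = 270
  Boise–Depot1: 95 × 10 = 950
Optimal cost = 1935.
Saving = 3110 − 1935 = 1175.

1175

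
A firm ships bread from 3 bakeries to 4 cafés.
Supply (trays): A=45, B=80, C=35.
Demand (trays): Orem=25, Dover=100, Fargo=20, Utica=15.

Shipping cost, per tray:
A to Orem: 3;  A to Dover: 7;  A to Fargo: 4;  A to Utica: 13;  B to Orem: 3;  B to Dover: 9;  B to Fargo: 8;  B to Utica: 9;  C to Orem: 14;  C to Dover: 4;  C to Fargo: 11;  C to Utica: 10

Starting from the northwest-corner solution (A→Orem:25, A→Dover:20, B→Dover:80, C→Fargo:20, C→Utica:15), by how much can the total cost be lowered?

340

Current plan cost = 25·3 + 20·7 + 80·9 + 20·11 + 15·10 = 1305.
Optimal plan:
  A to Dover: 25 trays
  A to Fargo: 20 trays
  B to Orem: 25 trays
  B to Dover: 40 trays
  B to Utica: 15 trays
  C to Dover: 35 trays
Optimal cost = 965.
Saving = 1305 − 965 = 340.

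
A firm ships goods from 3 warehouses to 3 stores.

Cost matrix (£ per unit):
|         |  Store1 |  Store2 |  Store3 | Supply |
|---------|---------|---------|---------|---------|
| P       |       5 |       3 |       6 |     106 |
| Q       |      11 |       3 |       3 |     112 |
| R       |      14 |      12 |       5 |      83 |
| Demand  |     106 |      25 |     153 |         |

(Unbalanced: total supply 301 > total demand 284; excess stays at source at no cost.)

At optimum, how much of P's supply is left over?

0

An optimal plan:
  P->Store1: 106 × £5 = £530
  Q->Store2: 25 × £3 = £75
  Q->Store3: 87 × £3 = £261
  R->Store3: 66 × £5 = £330
Total cost = £1196.
P ships 106 of its 106, leaving 0.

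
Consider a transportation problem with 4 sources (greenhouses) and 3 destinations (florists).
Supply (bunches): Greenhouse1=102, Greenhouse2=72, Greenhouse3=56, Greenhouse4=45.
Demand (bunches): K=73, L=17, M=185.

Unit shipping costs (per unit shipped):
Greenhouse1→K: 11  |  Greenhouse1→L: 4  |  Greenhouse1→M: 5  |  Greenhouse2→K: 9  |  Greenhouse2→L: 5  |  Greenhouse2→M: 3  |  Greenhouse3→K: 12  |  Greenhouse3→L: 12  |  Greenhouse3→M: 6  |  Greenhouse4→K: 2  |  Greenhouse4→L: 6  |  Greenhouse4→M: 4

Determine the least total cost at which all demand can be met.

An optimal shipping plan:
  Greenhouse1->L: 17 bunches
  Greenhouse1->M: 85 bunches
  Greenhouse2->M: 72 bunches
  Greenhouse3->K: 28 bunches
  Greenhouse3->M: 28 bunches
  Greenhouse4->K: 45 bunches
Total cost = 1303.

1303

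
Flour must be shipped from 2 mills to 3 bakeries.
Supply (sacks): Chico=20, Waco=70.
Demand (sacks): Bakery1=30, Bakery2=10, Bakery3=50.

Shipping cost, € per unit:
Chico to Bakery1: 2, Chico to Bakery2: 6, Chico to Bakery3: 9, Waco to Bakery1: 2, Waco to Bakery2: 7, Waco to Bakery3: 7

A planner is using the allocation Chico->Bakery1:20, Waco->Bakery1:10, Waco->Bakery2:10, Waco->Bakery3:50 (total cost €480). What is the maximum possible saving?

10

Current plan cost = 20·2 + 10·2 + 10·7 + 50·7 = €480.
Optimal plan:
  Chico→Bakery1: 10 × €2 = €20
  Chico→Bakery2: 10 × €6 = €60
  Waco→Bakery1: 20 × €2 = €40
  Waco→Bakery3: 50 × €7 = €350
Optimal cost = €470.
Saving = 480 − 470 = €10.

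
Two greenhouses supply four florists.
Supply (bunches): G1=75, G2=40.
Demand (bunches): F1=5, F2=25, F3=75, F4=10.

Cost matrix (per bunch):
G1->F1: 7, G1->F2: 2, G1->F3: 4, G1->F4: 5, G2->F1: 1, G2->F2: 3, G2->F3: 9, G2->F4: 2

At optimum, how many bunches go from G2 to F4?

10

Optimal shipments:
  G1–F3: 75 × 4 = 300
  G2–F1: 5 × 1 = 5
  G2–F2: 25 × 3 = 75
  G2–F4: 10 × 2 = 20
Total cost = 400.
So G2→F4 carries 10 bunches.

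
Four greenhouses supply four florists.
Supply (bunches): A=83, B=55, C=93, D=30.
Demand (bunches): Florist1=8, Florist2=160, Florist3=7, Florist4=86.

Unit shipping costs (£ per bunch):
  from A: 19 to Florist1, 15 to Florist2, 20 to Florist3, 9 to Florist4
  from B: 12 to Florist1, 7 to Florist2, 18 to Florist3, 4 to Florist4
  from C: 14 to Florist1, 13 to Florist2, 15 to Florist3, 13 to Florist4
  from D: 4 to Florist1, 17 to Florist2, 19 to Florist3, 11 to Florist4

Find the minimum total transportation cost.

A cheapest plan:
  A to Florist2: 19 bunches
  A to Florist4: 64 bunches
  B to Florist2: 55 bunches
  C to Florist2: 86 bunches
  C to Florist3: 7 bunches
  D to Florist1: 8 bunches
  D to Florist4: 22 bunches
Total cost = £2743.
(Supply check: A ships 83; B ships 55; C ships 93; D ships 30.)

2743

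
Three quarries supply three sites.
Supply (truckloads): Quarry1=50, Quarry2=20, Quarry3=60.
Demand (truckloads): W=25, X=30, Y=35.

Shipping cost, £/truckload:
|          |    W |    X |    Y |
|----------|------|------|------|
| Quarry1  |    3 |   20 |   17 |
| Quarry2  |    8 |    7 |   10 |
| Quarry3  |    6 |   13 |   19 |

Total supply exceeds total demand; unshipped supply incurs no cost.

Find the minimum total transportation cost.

Optimal allocation:
  Quarry1→W: 25 truckloads
  Quarry1→Y: 15 truckloads
  Quarry2→Y: 20 truckloads
  Quarry3→X: 30 truckloads
Total cost = £920.
(Supply check: Quarry1 ships 40; Quarry2 ships 20; Quarry3 ships 30.)

920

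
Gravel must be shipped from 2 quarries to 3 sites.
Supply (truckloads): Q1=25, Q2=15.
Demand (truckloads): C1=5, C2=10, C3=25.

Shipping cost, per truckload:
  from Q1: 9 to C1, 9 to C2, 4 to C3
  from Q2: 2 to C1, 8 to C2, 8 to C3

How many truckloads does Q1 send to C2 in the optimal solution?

0

The minimum-cost plan:
  Q1→C3: 25 × 4 = 100
  Q2→C1: 5 × 2 = 10
  Q2→C2: 10 × 8 = 80
Total cost = 190.
The route Q1→C2 is not used.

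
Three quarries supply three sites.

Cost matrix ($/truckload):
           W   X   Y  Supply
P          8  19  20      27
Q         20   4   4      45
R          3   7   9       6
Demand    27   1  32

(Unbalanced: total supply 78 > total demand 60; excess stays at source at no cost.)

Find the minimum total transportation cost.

318

One minimum-cost allocation:
  P to W: 21 truckloads
  Q to X: 1 truckloads
  Q to Y: 32 truckloads
  R to W: 6 truckloads
Total cost = $318.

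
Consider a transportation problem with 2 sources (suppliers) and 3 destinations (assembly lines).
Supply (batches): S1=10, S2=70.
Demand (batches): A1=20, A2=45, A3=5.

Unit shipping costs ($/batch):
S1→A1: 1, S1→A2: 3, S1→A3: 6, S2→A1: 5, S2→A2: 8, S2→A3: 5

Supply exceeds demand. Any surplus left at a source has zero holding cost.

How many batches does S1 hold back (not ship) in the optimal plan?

0

Minimum-cost shipments:
  S1–A2: 10 × $3 = $30
  S2–A1: 20 × $5 = $100
  S2–A2: 35 × $8 = $280
  S2–A3: 5 × $5 = $25
Total cost = $435.
S1 ships 10 of its 10, leaving 0.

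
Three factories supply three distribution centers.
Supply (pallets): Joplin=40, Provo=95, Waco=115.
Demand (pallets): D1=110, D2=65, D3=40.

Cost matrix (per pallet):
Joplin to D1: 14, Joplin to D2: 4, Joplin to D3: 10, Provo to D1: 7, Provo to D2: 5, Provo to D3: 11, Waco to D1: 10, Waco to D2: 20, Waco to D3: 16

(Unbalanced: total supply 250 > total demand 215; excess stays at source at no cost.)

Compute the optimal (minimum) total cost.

1735

Optimal allocation:
  Joplin→D2: 40 × 4 = 160
  Provo→D1: 30 × 7 = 210
  Provo→D2: 25 × 5 = 125
  Provo→D3: 40 × 11 = 440
  Waco→D1: 80 × 10 = 800
Total = 160 + 210 + 125 + 440 + 800 = 1735.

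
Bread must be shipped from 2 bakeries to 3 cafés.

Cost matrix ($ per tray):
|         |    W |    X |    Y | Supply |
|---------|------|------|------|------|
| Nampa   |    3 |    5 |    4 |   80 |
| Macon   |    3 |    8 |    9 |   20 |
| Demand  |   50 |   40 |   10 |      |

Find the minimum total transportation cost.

390

Optimal allocation:
  Nampa to W: 30 × $3 = $90
  Nampa to X: 40 × $5 = $200
  Nampa to Y: 10 × $4 = $40
  Macon to W: 20 × $3 = $60
Total = 90 + 200 + 40 + 60 = $390.
(Supply check: Nampa ships 80; Macon ships 20.)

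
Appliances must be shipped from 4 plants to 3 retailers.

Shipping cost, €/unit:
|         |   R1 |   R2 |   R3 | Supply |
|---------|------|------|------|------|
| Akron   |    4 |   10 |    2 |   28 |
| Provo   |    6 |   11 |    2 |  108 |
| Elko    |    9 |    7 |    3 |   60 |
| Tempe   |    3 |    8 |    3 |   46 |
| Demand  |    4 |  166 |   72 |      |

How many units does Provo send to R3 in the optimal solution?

Optimal shipments:
  Akron to R1: 4 × €4 = €16
  Akron to R2: 24 × €10 = €240
  Provo to R2: 36 × €11 = €396
  Provo to R3: 72 × €2 = €144
  Elko to R2: 60 × €7 = €420
  Tempe to R2: 46 × €8 = €368
Total cost = €1584.
So Provo→R3 carries 72 units.

72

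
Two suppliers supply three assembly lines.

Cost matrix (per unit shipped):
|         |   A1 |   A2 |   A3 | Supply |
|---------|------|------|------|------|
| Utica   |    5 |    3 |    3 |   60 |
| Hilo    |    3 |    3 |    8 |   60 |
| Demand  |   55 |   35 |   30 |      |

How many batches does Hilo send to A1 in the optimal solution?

55

Optimal shipments:
  Utica–A2: 30 × 3 = 90
  Utica–A3: 30 × 3 = 90
  Hilo–A1: 55 × 3 = 165
  Hilo–A2: 5 × 3 = 15
Total cost = 360.
So Hilo→A1 carries 55 batches.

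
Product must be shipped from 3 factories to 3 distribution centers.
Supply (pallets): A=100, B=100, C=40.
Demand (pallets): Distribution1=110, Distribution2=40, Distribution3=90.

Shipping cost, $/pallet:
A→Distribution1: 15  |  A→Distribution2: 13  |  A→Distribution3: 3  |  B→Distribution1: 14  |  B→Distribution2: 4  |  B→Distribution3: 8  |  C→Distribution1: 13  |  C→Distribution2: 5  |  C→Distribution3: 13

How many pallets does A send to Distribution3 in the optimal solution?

90

Solving gives:
  A->Distribution1: 10 pallets
  A->Distribution3: 90 pallets
  B->Distribution1: 60 pallets
  B->Distribution2: 40 pallets
  C->Distribution1: 40 pallets
Total cost = $1940.
So A→Distribution3 carries 90 pallets.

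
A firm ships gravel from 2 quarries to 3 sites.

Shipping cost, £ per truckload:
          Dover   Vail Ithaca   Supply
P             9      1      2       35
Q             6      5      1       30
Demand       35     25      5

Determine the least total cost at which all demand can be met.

260

Optimal allocation:
  P–Dover: 5 × £9 = £45
  P–Vail: 25 × £1 = £25
  P–Ithaca: 5 × £2 = £10
  Q–Dover: 30 × £6 = £180
Total = 45 + 25 + 10 + 180 = £260.
(Supply check: P ships 35; Q ships 30.)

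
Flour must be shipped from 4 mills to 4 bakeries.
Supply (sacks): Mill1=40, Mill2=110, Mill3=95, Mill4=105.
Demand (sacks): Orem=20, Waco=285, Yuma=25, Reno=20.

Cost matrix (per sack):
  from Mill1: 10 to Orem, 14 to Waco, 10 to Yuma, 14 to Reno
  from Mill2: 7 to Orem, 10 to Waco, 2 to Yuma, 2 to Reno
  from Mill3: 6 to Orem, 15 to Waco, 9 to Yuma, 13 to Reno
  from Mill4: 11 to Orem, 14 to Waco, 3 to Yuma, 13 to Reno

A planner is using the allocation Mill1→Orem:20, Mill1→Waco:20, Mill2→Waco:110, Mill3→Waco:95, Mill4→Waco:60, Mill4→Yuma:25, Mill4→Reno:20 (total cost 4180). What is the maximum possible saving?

240

Current plan cost = 20·10 + 20·14 + 110·10 + 95·15 + 60·14 + 25·3 + 20·13 = 4180.
Optimal plan:
  Mill1 to Waco: 40 × 14 = 560
  Mill2 to Waco: 90 × 10 = 900
  Mill2 to Reno: 20 × 2 = 40
  Mill3 to Orem: 20 × 6 = 120
  Mill3 to Waco: 75 × 15 = 1125
  Mill4 to Waco: 80 × 14 = 1120
  Mill4 to Yuma: 25 × 3 = 75
Optimal cost = 3940.
Saving = 4180 − 3940 = 240.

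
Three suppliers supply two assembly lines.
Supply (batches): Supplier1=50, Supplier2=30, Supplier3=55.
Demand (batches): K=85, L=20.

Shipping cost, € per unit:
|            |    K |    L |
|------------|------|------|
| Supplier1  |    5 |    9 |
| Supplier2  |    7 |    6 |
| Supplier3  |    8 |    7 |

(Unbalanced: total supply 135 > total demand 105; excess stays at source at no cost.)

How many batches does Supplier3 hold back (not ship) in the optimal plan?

30

An optimal plan:
  Supplier1→K: 50 × €5 = €250
  Supplier2→K: 30 × €7 = €210
  Supplier3→K: 5 × €8 = €40
  Supplier3→L: 20 × €7 = €140
Total cost = €640.
Supplier3 ships 25 of its 55, leaving 30.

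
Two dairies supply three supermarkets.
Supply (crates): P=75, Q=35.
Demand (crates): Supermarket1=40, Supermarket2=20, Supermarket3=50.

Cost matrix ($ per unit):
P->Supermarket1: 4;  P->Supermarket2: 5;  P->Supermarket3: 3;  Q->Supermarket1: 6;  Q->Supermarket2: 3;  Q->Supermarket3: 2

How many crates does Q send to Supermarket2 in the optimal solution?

20

Optimal shipments:
  P–Supermarket1: 40 × $4 = $160
  P–Supermarket3: 35 × $3 = $105
  Q–Supermarket2: 20 × $3 = $60
  Q–Supermarket3: 15 × $2 = $30
Total cost = $355.
So Q→Supermarket2 carries 20 crates.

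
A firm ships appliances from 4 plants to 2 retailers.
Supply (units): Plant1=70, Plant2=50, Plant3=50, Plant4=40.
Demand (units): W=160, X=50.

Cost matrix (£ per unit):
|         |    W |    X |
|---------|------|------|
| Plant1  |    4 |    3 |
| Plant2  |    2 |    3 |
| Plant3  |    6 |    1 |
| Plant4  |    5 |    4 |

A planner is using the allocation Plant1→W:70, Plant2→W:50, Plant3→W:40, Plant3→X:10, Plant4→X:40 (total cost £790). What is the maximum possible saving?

Current plan cost = 70·4 + 50·2 + 40·6 + 10·1 + 40·4 = £790.
Optimal plan:
  Plant1 to W: 70 × £4 = £280
  Plant2 to W: 50 × £2 = £100
  Plant3 to X: 50 × £1 = £50
  Plant4 to W: 40 × £5 = £200
Optimal cost = £630.
Saving = 790 − 630 = £160.

160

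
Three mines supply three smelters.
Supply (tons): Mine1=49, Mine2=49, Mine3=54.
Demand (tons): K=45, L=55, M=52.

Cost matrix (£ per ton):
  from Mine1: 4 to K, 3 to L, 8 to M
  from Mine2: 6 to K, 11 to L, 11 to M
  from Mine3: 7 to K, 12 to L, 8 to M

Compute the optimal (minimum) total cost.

An optimal shipping plan:
  Mine1→L: 49 × £3 = £147
  Mine2→K: 45 × £6 = £270
  Mine2→L: 4 × £11 = £44
  Mine3→L: 2 × £12 = £24
  Mine3→M: 52 × £8 = £416
Total = 147 + 270 + 44 + 24 + 416 = £901.

901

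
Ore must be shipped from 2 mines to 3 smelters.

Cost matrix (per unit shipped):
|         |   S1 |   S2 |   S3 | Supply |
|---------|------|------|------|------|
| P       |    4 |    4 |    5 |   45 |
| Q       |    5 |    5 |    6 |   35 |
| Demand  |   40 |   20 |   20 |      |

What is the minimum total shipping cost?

A cheapest plan:
  P->S1: 5 × 4 = 20
  P->S2: 20 × 4 = 80
  P->S3: 20 × 5 = 100
  Q->S1: 35 × 5 = 175
Total = 20 + 80 + 100 + 175 = 375.

375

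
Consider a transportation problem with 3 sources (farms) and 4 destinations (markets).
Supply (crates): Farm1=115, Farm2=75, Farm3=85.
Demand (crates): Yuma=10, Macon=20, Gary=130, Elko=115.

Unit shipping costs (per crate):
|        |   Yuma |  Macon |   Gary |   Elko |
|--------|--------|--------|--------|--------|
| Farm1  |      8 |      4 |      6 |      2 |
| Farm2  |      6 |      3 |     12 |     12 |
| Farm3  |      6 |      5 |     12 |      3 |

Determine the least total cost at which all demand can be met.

One minimum-cost allocation:
  Farm1 to Gary: 85 × 6 = 510
  Farm1 to Elko: 30 × 2 = 60
  Farm2 to Yuma: 10 × 6 = 60
  Farm2 to Macon: 20 × 3 = 60
  Farm2 to Gary: 45 × 12 = 540
  Farm3 to Elko: 85 × 3 = 255
Total = 510 + 60 + 60 + 60 + 540 + 255 = 1485.

1485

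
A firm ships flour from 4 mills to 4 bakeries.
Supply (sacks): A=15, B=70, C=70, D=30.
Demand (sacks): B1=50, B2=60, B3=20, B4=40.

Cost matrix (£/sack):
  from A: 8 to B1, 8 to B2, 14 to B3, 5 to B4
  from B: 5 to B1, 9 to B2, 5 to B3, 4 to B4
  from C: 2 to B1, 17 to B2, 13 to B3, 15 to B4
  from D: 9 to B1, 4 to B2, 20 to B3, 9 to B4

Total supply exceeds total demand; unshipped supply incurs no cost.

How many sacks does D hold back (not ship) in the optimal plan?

0

Minimum-cost shipments:
  A to B2: 15 × £8 = £120
  B to B2: 15 × £9 = £135
  B to B3: 15 × £5 = £75
  B to B4: 40 × £4 = £160
  C to B1: 50 × £2 = £100
  C to B3: 5 × £13 = £65
  D to B2: 30 × £4 = £120
Total cost = £775.
D ships 30 of its 30, leaving 0.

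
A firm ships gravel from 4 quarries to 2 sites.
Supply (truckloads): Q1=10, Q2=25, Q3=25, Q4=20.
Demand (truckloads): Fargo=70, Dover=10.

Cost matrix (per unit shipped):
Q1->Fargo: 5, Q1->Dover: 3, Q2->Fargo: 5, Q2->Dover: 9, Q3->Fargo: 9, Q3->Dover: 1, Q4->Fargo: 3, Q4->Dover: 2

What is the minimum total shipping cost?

One minimum-cost allocation:
  Q1 to Fargo: 10 × 5 = 50
  Q2 to Fargo: 25 × 5 = 125
  Q3 to Fargo: 15 × 9 = 135
  Q3 to Dover: 10 × 1 = 10
  Q4 to Fargo: 20 × 3 = 60
Total = 50 + 125 + 135 + 10 + 60 = 380.
(Supply check: Q1 ships 10; Q2 ships 25; Q3 ships 25; Q4 ships 20.)

380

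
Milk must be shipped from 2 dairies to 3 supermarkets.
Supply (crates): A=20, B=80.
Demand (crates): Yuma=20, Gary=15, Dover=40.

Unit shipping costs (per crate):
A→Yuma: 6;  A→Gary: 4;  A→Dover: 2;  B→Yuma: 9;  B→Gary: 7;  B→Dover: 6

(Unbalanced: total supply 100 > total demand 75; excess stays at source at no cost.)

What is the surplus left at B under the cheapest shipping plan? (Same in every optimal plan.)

Minimum-cost shipments:
  A to Dover: 20 × 2 = 40
  B to Yuma: 20 × 9 = 180
  B to Gary: 15 × 7 = 105
  B to Dover: 20 × 6 = 120
Total cost = 445.
B ships 55 of its 80, leaving 25.

25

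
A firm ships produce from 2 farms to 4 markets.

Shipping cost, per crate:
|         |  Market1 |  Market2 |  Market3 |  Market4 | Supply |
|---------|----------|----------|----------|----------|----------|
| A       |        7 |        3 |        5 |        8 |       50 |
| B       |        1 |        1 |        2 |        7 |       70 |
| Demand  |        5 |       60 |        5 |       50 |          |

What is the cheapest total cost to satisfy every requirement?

A cheapest plan:
  A–Market4: 50 × 8 = 400
  B–Market1: 5 × 1 = 5
  B–Market2: 60 × 1 = 60
  B–Market3: 5 × 2 = 10
Total = 400 + 5 + 60 + 10 = 475.
(Supply check: A ships 50; B ships 70.)

475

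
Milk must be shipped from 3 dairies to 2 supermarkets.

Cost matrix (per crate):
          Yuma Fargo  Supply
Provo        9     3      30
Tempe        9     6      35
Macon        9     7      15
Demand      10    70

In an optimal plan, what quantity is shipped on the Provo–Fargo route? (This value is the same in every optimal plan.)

30

The minimum-cost plan:
  Provo→Fargo: 30 crates
  Tempe→Fargo: 35 crates
  Macon→Yuma: 10 crates
  Macon→Fargo: 5 crates
Total cost = 425.
So Provo→Fargo carries 30 crates.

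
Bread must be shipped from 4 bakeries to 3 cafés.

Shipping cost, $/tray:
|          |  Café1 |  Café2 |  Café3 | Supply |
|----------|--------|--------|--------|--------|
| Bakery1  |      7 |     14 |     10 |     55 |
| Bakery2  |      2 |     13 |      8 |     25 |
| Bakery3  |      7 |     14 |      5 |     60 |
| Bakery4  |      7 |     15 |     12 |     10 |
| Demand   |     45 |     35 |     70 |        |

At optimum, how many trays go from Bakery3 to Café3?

60

Optimal shipments:
  Bakery1–Café1: 10 trays
  Bakery1–Café2: 35 trays
  Bakery1–Café3: 10 trays
  Bakery2–Café1: 25 trays
  Bakery3–Café3: 60 trays
  Bakery4–Café1: 10 trays
Total cost = $1080.
So Bakery3→Café3 carries 60 trays.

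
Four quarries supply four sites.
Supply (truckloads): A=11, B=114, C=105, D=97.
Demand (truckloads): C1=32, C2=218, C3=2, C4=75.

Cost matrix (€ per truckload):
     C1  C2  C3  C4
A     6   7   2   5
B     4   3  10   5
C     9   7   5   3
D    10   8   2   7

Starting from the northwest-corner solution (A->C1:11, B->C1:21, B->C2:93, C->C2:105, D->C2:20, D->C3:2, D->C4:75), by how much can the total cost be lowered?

225

Current plan cost = 11·6 + 21·4 + 93·3 + 105·7 + 20·8 + 2·2 + 75·7 = €1853.
Optimal plan:
  A–C1: 11 × €6 = €66
  B–C1: 21 × €4 = €84
  B–C2: 93 × €3 = €279
  C–C2: 30 × €7 = €210
  C–C4: 75 × €3 = €225
  D–C2: 95 × €8 = €760
  D–C3: 2 × €2 = €4
Optimal cost = €1628.
Saving = 1853 − 1628 = €225.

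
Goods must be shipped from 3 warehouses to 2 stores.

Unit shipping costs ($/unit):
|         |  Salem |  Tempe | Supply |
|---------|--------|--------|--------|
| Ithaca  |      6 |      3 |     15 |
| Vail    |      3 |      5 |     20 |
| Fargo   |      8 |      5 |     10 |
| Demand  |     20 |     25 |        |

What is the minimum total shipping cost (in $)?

155

A cheapest plan:
  Ithaca–Tempe: 15 × $3 = $45
  Vail–Salem: 20 × $3 = $60
  Fargo–Tempe: 10 × $5 = $50
Total = 45 + 60 + 50 = $155.
(Supply check: Ithaca ships 15; Vail ships 20; Fargo ships 10.)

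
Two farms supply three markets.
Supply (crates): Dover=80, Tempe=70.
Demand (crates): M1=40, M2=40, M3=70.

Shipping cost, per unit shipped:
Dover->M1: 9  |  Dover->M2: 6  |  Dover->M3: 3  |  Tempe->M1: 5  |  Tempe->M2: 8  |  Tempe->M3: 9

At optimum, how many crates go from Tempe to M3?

0

Solving gives:
  Dover–M2: 10 crates
  Dover–M3: 70 crates
  Tempe–M1: 40 crates
  Tempe–M2: 30 crates
Total cost = 710.
The route Tempe→M3 is not used.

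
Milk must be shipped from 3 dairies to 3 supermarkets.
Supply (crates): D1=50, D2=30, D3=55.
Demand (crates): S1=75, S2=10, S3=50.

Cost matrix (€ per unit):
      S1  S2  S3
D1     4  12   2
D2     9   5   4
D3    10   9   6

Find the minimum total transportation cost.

A cheapest plan:
  D1→S1: 50 × €4 = €200
  D2→S2: 10 × €5 = €50
  D2→S3: 20 × €4 = €80
  D3→S1: 25 × €10 = €250
  D3→S3: 30 × €6 = €180
Total = 200 + 50 + 80 + 250 + 180 = €760.

760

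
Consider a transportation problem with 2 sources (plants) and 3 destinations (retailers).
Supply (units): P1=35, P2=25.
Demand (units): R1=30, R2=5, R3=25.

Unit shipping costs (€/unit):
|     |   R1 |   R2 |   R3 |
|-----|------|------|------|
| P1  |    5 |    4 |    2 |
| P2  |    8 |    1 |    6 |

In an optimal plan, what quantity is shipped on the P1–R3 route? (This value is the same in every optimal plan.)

Solving gives:
  P1 to R1: 10 × €5 = €50
  P1 to R3: 25 × €2 = €50
  P2 to R1: 20 × €8 = €160
  P2 to R2: 5 × €1 = €5
Total cost = €265.
So P1→R3 carries 25 units.

25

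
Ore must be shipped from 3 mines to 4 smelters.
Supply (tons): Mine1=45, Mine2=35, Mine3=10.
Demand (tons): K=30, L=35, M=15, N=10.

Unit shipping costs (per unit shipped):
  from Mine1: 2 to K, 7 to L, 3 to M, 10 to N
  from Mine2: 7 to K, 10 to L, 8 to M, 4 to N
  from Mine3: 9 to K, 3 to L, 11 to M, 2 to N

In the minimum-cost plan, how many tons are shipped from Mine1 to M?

15

The minimum-cost plan:
  Mine1 to K: 30 × 2 = 60
  Mine1 to M: 15 × 3 = 45
  Mine2 to L: 25 × 10 = 250
  Mine2 to N: 10 × 4 = 40
  Mine3 to L: 10 × 3 = 30
Total cost = 425.
So Mine1→M carries 15 tons.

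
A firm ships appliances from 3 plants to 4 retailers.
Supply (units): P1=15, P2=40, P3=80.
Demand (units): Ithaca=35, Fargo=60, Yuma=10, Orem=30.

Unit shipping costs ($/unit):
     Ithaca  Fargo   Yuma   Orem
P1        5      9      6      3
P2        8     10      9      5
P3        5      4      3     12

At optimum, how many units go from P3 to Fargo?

60

Solving gives:
  P1–Ithaca: 15 units
  P2–Ithaca: 10 units
  P2–Orem: 30 units
  P3–Ithaca: 10 units
  P3–Fargo: 60 units
  P3–Yuma: 10 units
Total cost = $625.
So P3→Fargo carries 60 units.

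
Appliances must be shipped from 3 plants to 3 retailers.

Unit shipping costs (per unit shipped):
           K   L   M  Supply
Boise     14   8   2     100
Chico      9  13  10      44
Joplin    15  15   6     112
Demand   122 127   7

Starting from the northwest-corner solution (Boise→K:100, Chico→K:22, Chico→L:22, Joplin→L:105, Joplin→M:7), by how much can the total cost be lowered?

Current plan cost = 100·14 + 22·9 + 22·13 + 105·15 + 7·6 = 3501.
Optimal plan:
  Boise to L: 100 × 8 = 800
  Chico to K: 44 × 9 = 396
  Joplin to K: 78 × 15 = 1170
  Joplin to L: 27 × 15 = 405
  Joplin to M: 7 × 6 = 42
Optimal cost = 2813.
Saving = 3501 − 2813 = 688.

688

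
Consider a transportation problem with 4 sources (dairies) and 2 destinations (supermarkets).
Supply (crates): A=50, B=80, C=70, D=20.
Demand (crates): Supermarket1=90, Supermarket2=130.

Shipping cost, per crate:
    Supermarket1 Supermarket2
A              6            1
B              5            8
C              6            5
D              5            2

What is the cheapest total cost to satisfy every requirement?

A cheapest plan:
  A–Supermarket2: 50 × 1 = 50
  B–Supermarket1: 80 × 5 = 400
  C–Supermarket1: 10 × 6 = 60
  C–Supermarket2: 60 × 5 = 300
  D–Supermarket2: 20 × 2 = 40
Total = 50 + 400 + 60 + 300 + 40 = 850.

850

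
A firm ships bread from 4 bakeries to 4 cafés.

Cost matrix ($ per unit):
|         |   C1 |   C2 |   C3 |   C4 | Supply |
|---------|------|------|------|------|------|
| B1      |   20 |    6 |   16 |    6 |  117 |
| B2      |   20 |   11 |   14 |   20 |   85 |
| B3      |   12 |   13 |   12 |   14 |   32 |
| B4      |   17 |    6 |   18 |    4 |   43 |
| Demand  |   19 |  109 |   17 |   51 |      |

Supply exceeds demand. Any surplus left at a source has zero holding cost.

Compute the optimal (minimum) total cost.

1314

One minimum-cost allocation:
  B1 to C2: 109 trays
  B1 to C4: 8 trays
  B2 to C3: 4 trays
  B3 to C1: 19 trays
  B3 to C3: 13 trays
  B4 to C4: 43 trays
Total cost = $1314.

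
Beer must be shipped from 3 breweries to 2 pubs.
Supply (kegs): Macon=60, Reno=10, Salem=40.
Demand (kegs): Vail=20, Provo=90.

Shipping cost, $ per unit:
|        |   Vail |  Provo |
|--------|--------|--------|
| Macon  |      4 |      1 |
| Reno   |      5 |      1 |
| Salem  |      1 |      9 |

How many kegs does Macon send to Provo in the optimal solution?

Optimal shipments:
  Macon–Provo: 60 kegs
  Reno–Provo: 10 kegs
  Salem–Vail: 20 kegs
  Salem–Provo: 20 kegs
Total cost = $270.
So Macon→Provo carries 60 kegs.

60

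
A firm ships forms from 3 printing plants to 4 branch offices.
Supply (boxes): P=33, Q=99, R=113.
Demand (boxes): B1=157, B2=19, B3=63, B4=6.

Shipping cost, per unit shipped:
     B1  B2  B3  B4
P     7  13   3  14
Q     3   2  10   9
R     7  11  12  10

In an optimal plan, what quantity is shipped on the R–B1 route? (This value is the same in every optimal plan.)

The minimum-cost plan:
  P to B3: 33 × 3 = 99
  Q to B1: 80 × 3 = 240
  Q to B2: 19 × 2 = 38
  R to B1: 77 × 7 = 539
  R to B3: 30 × 12 = 360
  R to B4: 6 × 10 = 60
Total cost = 1336.
So R→B1 carries 77 boxes.

77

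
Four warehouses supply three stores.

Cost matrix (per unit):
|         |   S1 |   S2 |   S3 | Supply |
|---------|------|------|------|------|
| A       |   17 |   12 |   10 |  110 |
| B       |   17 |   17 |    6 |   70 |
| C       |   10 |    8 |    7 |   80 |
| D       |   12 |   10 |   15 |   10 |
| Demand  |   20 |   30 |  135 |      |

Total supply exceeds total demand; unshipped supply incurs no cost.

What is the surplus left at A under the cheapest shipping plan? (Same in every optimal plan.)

85

An optimal plan:
  A to S3: 25 × 10 = 250
  B to S3: 70 × 6 = 420
  C to S1: 20 × 10 = 200
  C to S2: 20 × 8 = 160
  C to S3: 40 × 7 = 280
  D to S2: 10 × 10 = 100
Total cost = 1410.
A ships 25 of its 110, leaving 85.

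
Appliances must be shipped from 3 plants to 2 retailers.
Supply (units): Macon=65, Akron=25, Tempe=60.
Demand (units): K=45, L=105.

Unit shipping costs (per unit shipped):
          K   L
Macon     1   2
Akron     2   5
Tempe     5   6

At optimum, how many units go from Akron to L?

The minimum-cost plan:
  Macon→K: 20 units
  Macon→L: 45 units
  Akron→K: 25 units
  Tempe→L: 60 units
Total cost = 520.
The route Akron→L is not used.

0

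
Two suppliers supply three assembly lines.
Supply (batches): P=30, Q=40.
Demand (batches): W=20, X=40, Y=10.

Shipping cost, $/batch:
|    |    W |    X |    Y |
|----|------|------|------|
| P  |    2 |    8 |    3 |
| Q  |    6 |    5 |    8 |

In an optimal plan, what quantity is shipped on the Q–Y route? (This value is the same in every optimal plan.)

Optimal shipments:
  P->W: 20 × $2 = $40
  P->Y: 10 × $3 = $30
  Q->X: 40 × $5 = $200
Total cost = $270.
The route Q→Y is not used.

0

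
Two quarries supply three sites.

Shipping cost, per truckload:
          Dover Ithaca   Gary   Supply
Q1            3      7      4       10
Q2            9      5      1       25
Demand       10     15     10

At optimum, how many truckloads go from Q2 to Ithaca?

The minimum-cost plan:
  Q1–Dover: 10 × 3 = 30
  Q2–Ithaca: 15 × 5 = 75
  Q2–Gary: 10 × 1 = 10
Total cost = 115.
So Q2→Ithaca carries 15 truckloads.

15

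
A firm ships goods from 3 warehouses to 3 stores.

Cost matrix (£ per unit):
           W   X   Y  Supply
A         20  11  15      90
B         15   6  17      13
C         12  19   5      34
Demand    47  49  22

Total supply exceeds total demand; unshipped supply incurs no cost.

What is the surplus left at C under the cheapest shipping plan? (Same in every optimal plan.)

0

Minimum-cost shipments:
  A–W: 22 × £20 = £440
  A–X: 49 × £11 = £539
  B–W: 13 × £15 = £195
  C–W: 12 × £12 = £144
  C–Y: 22 × £5 = £110
Total cost = £1428.
C ships 34 of its 34, leaving 0.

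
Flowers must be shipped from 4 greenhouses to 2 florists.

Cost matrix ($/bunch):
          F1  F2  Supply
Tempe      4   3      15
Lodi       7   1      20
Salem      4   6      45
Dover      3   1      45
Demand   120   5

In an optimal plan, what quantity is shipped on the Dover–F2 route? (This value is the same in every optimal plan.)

The minimum-cost plan:
  Tempe->F1: 15 × $4 = $60
  Lodi->F1: 15 × $7 = $105
  Lodi->F2: 5 × $1 = $5
  Salem->F1: 45 × $4 = $180
  Dover->F1: 45 × $3 = $135
Total cost = $485.
The route Dover→F2 is not used.

0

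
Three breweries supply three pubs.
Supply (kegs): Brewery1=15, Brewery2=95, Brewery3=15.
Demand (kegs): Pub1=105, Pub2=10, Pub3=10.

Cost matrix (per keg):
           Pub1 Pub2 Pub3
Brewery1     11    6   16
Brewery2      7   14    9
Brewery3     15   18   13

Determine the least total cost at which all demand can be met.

Optimal allocation:
  Brewery1->Pub1: 5 × 11 = 55
  Brewery1->Pub2: 10 × 6 = 60
  Brewery2->Pub1: 95 × 7 = 665
  Brewery3->Pub1: 5 × 15 = 75
  Brewery3->Pub3: 10 × 13 = 130
Total = 55 + 60 + 665 + 75 + 130 = 985.
(Supply check: Brewery1 ships 15; Brewery2 ships 95; Brewery3 ships 15.)

985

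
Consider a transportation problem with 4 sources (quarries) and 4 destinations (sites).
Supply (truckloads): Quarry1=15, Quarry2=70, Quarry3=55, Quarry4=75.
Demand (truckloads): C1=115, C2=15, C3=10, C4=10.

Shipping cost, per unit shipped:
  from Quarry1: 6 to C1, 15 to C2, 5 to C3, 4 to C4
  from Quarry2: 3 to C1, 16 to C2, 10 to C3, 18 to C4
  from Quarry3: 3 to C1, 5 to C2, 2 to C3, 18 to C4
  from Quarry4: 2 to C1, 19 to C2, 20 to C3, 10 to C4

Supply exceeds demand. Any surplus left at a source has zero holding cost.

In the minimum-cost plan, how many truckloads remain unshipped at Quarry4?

Minimum-cost shipments:
  Quarry1→C4: 10 × 4 = 40
  Quarry2→C1: 40 × 3 = 120
  Quarry3→C2: 15 × 5 = 75
  Quarry3→C3: 10 × 2 = 20
  Quarry4→C1: 75 × 2 = 150
Total cost = 405.
Quarry4 ships 75 of its 75, leaving 0.

0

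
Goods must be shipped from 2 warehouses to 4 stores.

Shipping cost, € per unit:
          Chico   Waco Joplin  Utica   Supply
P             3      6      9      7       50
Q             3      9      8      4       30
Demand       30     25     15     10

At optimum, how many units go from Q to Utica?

10

Solving gives:
  P->Chico: 25 × €3 = €75
  P->Waco: 25 × €6 = €150
  Q->Chico: 5 × €3 = €15
  Q->Joplin: 15 × €8 = €120
  Q->Utica: 10 × €4 = €40
Total cost = €400.
So Q→Utica carries 10 units.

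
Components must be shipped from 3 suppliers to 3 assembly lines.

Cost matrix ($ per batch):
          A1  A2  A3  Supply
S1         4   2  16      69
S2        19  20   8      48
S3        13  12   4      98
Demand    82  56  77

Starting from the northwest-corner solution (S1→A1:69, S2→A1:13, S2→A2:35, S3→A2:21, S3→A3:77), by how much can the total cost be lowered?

Current plan cost = 69·4 + 13·19 + 35·20 + 21·12 + 77·4 = $1783.
Optimal plan:
  S1 to A1: 13 batches
  S1 to A2: 56 batches
  S2 to A3: 48 batches
  S3 to A1: 69 batches
  S3 to A3: 29 batches
Optimal cost = $1561.
Saving = 1783 − 1561 = $222.

222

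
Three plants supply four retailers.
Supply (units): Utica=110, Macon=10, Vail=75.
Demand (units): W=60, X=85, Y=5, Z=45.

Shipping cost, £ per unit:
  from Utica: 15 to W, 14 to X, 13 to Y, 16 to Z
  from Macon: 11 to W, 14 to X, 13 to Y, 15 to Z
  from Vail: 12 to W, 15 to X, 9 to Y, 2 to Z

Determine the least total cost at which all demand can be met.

2110

One minimum-cost allocation:
  Utica→W: 25 × £15 = £375
  Utica→X: 85 × £14 = £1190
  Macon→W: 10 × £11 = £110
  Vail→W: 25 × £12 = £300
  Vail→Y: 5 × £9 = £45
  Vail→Z: 45 × £2 = £90
Total = 375 + 1190 + 110 + 300 + 45 + 90 = £2110.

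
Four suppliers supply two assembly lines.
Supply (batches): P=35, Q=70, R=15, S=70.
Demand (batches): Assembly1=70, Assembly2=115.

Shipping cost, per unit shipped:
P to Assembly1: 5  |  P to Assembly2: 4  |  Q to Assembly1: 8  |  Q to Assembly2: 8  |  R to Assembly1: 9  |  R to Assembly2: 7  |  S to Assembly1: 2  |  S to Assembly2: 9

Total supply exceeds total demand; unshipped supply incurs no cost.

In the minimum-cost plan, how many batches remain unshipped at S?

0

An optimal plan:
  P→Assembly2: 35 × 4 = 140
  Q→Assembly2: 65 × 8 = 520
  R→Assembly2: 15 × 7 = 105
  S→Assembly1: 70 × 2 = 140
Total cost = 905.
S ships 70 of its 70, leaving 0.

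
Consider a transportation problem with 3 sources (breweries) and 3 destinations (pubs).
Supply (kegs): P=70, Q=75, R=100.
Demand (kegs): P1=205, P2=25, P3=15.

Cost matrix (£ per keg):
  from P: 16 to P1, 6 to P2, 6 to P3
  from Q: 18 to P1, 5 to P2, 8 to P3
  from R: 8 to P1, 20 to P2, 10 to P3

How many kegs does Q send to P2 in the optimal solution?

25

Optimal shipments:
  P to P1: 55 × £16 = £880
  P to P3: 15 × £6 = £90
  Q to P1: 50 × £18 = £900
  Q to P2: 25 × £5 = £125
  R to P1: 100 × £8 = £800
Total cost = £2795.
So Q→P2 carries 25 kegs.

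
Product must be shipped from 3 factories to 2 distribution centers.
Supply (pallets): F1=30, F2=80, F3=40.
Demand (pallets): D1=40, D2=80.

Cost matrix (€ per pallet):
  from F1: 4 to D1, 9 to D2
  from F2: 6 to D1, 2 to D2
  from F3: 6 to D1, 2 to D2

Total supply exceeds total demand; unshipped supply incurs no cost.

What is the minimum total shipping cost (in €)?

An optimal shipping plan:
  F1->D1: 30 × €4 = €120
  F2->D1: 10 × €6 = €60
  F2->D2: 40 × €2 = €80
  F3->D2: 40 × €2 = €80
Total = 120 + 60 + 80 + 80 = €340.

340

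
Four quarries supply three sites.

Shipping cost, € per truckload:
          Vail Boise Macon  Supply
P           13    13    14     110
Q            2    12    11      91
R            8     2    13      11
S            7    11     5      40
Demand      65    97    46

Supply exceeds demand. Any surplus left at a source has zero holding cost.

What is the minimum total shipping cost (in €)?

1516

One minimum-cost allocation:
  P->Boise: 66 truckloads
  Q->Vail: 65 truckloads
  Q->Boise: 20 truckloads
  Q->Macon: 6 truckloads
  R->Boise: 11 truckloads
  S->Macon: 40 truckloads
Total cost = €1516.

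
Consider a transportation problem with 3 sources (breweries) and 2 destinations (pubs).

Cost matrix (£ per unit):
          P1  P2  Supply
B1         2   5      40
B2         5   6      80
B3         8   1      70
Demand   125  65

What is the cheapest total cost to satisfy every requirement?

Optimal allocation:
  B1–P1: 40 kegs
  B2–P1: 80 kegs
  B3–P1: 5 kegs
  B3–P2: 65 kegs
Total cost = £585.
(Supply check: B1 ships 40; B2 ships 80; B3 ships 70.)

585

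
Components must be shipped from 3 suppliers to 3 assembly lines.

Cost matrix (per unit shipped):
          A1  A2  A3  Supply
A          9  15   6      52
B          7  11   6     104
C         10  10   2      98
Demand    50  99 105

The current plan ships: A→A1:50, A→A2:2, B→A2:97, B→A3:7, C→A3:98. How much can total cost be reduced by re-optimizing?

18

Current plan cost = 50·9 + 2·15 + 97·11 + 7·6 + 98·2 = 1785.
Optimal plan:
  A to A1: 45 × 9 = 405
  A to A3: 7 × 6 = 42
  B to A1: 5 × 7 = 35
  B to A2: 99 × 11 = 1089
  C to A3: 98 × 2 = 196
Optimal cost = 1767.
Saving = 1785 − 1767 = 18.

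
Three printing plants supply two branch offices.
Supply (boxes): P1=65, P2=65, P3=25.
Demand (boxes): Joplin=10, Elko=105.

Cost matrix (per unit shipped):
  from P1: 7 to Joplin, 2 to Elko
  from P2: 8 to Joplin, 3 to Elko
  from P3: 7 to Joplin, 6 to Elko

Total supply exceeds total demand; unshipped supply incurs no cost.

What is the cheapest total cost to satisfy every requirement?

320

A cheapest plan:
  P1 to Elko: 65 × 2 = 130
  P2 to Elko: 40 × 3 = 120
  P3 to Joplin: 10 × 7 = 70
Total = 130 + 120 + 70 = 320.
(Supply check: P1 ships 65; P2 ships 40; P3 ships 10.)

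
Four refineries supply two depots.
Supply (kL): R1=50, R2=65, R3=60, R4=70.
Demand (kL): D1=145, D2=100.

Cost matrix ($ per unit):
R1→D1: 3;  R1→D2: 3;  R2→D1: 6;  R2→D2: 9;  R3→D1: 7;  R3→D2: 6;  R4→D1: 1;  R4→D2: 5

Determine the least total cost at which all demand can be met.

970

One minimum-cost allocation:
  R1→D1: 10 × $3 = $30
  R1→D2: 40 × $3 = $120
  R2→D1: 65 × $6 = $390
  R3→D2: 60 × $6 = $360
  R4→D1: 70 × $1 = $70
Total = 30 + 120 + 390 + 360 + 70 = $970.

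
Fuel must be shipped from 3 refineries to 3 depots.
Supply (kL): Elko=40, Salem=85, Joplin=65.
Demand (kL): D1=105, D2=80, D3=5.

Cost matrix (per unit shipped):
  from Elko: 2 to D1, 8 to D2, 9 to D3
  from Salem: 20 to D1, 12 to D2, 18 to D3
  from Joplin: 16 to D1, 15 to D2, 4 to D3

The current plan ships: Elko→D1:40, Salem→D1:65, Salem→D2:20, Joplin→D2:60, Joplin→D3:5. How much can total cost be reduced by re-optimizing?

Current plan cost = 40·2 + 65·20 + 20·12 + 60·15 + 5·4 = 2540.
Optimal plan:
  Elko->D1: 40 × 2 = 80
  Salem->D1: 5 × 20 = 100
  Salem->D2: 80 × 12 = 960
  Joplin->D1: 60 × 16 = 960
  Joplin->D3: 5 × 4 = 20
Optimal cost = 2120.
Saving = 2540 − 2120 = 420.

420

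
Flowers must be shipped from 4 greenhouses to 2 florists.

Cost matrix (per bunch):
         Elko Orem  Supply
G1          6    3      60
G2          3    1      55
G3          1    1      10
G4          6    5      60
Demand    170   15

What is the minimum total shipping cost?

850

A cheapest plan:
  G1 to Elko: 45 × 6 = 270
  G1 to Orem: 15 × 3 = 45
  G2 to Elko: 55 × 3 = 165
  G3 to Elko: 10 × 1 = 10
  G4 to Elko: 60 × 6 = 360
Total = 270 + 45 + 165 + 10 + 360 = 850.
(Supply check: G1 ships 60; G2 ships 55; G3 ships 10; G4 ships 60.)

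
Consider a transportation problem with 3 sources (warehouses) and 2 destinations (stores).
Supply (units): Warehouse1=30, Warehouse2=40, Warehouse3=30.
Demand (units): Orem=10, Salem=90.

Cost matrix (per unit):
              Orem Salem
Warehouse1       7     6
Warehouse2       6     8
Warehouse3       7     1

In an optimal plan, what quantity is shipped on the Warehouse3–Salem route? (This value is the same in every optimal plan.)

30

Solving gives:
  Warehouse1->Salem: 30 × 6 = 180
  Warehouse2->Orem: 10 × 6 = 60
  Warehouse2->Salem: 30 × 8 = 240
  Warehouse3->Salem: 30 × 1 = 30
Total cost = 510.
So Warehouse3→Salem carries 30 units.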